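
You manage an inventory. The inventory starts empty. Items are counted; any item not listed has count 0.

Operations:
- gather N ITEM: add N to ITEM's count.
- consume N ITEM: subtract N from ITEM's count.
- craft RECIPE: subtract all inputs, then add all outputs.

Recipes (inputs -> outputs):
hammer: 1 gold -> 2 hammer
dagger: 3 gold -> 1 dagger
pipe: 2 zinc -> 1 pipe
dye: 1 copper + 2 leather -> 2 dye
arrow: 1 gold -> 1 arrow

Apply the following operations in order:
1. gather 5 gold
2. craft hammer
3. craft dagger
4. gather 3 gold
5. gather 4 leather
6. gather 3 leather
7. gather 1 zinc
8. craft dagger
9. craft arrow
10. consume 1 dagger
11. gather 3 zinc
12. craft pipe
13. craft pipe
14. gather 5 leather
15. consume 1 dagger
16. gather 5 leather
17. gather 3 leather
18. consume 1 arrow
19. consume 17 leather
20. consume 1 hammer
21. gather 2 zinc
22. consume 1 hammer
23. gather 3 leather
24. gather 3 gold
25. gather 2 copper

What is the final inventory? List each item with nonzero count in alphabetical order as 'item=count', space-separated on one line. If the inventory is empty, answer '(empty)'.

Answer: copper=2 gold=3 leather=6 pipe=2 zinc=2

Derivation:
After 1 (gather 5 gold): gold=5
After 2 (craft hammer): gold=4 hammer=2
After 3 (craft dagger): dagger=1 gold=1 hammer=2
After 4 (gather 3 gold): dagger=1 gold=4 hammer=2
After 5 (gather 4 leather): dagger=1 gold=4 hammer=2 leather=4
After 6 (gather 3 leather): dagger=1 gold=4 hammer=2 leather=7
After 7 (gather 1 zinc): dagger=1 gold=4 hammer=2 leather=7 zinc=1
After 8 (craft dagger): dagger=2 gold=1 hammer=2 leather=7 zinc=1
After 9 (craft arrow): arrow=1 dagger=2 hammer=2 leather=7 zinc=1
After 10 (consume 1 dagger): arrow=1 dagger=1 hammer=2 leather=7 zinc=1
After 11 (gather 3 zinc): arrow=1 dagger=1 hammer=2 leather=7 zinc=4
After 12 (craft pipe): arrow=1 dagger=1 hammer=2 leather=7 pipe=1 zinc=2
After 13 (craft pipe): arrow=1 dagger=1 hammer=2 leather=7 pipe=2
After 14 (gather 5 leather): arrow=1 dagger=1 hammer=2 leather=12 pipe=2
After 15 (consume 1 dagger): arrow=1 hammer=2 leather=12 pipe=2
After 16 (gather 5 leather): arrow=1 hammer=2 leather=17 pipe=2
After 17 (gather 3 leather): arrow=1 hammer=2 leather=20 pipe=2
After 18 (consume 1 arrow): hammer=2 leather=20 pipe=2
After 19 (consume 17 leather): hammer=2 leather=3 pipe=2
After 20 (consume 1 hammer): hammer=1 leather=3 pipe=2
After 21 (gather 2 zinc): hammer=1 leather=3 pipe=2 zinc=2
After 22 (consume 1 hammer): leather=3 pipe=2 zinc=2
After 23 (gather 3 leather): leather=6 pipe=2 zinc=2
After 24 (gather 3 gold): gold=3 leather=6 pipe=2 zinc=2
After 25 (gather 2 copper): copper=2 gold=3 leather=6 pipe=2 zinc=2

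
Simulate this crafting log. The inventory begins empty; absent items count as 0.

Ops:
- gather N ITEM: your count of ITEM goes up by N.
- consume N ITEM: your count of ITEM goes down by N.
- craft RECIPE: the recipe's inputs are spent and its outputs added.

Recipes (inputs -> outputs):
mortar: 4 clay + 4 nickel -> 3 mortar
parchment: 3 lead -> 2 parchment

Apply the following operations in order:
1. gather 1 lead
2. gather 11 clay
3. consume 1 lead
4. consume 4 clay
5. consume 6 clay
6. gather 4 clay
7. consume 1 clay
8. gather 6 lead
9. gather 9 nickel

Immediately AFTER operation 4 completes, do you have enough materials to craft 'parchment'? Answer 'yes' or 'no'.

Answer: no

Derivation:
After 1 (gather 1 lead): lead=1
After 2 (gather 11 clay): clay=11 lead=1
After 3 (consume 1 lead): clay=11
After 4 (consume 4 clay): clay=7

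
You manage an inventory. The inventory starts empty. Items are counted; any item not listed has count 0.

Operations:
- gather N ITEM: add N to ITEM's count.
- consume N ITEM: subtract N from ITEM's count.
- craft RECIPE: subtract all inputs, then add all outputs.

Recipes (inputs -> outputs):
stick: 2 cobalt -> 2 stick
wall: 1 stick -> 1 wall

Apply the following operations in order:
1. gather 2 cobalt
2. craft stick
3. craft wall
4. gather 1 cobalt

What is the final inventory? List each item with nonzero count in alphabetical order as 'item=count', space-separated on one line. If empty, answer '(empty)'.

Answer: cobalt=1 stick=1 wall=1

Derivation:
After 1 (gather 2 cobalt): cobalt=2
After 2 (craft stick): stick=2
After 3 (craft wall): stick=1 wall=1
After 4 (gather 1 cobalt): cobalt=1 stick=1 wall=1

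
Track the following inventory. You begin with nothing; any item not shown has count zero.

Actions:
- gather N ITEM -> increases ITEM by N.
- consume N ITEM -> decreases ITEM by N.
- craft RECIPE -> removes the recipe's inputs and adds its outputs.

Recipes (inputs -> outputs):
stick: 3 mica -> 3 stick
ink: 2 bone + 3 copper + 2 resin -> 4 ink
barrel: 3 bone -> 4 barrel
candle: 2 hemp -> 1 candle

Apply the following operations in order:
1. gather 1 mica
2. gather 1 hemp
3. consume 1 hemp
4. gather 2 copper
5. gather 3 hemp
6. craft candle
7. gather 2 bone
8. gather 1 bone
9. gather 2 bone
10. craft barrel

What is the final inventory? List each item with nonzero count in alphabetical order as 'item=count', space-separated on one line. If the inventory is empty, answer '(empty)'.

Answer: barrel=4 bone=2 candle=1 copper=2 hemp=1 mica=1

Derivation:
After 1 (gather 1 mica): mica=1
After 2 (gather 1 hemp): hemp=1 mica=1
After 3 (consume 1 hemp): mica=1
After 4 (gather 2 copper): copper=2 mica=1
After 5 (gather 3 hemp): copper=2 hemp=3 mica=1
After 6 (craft candle): candle=1 copper=2 hemp=1 mica=1
After 7 (gather 2 bone): bone=2 candle=1 copper=2 hemp=1 mica=1
After 8 (gather 1 bone): bone=3 candle=1 copper=2 hemp=1 mica=1
After 9 (gather 2 bone): bone=5 candle=1 copper=2 hemp=1 mica=1
After 10 (craft barrel): barrel=4 bone=2 candle=1 copper=2 hemp=1 mica=1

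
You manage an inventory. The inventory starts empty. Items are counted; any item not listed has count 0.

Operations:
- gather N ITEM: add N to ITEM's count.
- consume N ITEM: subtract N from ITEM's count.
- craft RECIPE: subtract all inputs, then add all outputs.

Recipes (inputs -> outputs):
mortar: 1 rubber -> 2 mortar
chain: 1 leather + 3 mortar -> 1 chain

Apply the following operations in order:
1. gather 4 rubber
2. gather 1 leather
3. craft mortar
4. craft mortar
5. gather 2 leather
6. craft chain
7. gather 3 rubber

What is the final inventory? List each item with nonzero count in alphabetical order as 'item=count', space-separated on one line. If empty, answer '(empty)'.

Answer: chain=1 leather=2 mortar=1 rubber=5

Derivation:
After 1 (gather 4 rubber): rubber=4
After 2 (gather 1 leather): leather=1 rubber=4
After 3 (craft mortar): leather=1 mortar=2 rubber=3
After 4 (craft mortar): leather=1 mortar=4 rubber=2
After 5 (gather 2 leather): leather=3 mortar=4 rubber=2
After 6 (craft chain): chain=1 leather=2 mortar=1 rubber=2
After 7 (gather 3 rubber): chain=1 leather=2 mortar=1 rubber=5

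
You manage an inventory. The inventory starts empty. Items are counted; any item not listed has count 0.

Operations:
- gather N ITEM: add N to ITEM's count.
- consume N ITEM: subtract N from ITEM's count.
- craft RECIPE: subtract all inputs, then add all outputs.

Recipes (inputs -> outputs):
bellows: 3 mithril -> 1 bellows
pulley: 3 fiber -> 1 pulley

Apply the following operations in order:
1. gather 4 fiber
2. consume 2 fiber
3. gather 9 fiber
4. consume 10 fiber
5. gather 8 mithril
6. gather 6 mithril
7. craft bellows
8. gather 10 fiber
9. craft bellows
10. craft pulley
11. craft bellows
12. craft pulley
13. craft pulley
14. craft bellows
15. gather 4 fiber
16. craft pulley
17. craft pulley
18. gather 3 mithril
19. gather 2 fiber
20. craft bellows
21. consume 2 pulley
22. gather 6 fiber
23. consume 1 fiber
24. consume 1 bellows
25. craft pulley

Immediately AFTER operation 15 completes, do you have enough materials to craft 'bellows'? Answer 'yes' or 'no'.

After 1 (gather 4 fiber): fiber=4
After 2 (consume 2 fiber): fiber=2
After 3 (gather 9 fiber): fiber=11
After 4 (consume 10 fiber): fiber=1
After 5 (gather 8 mithril): fiber=1 mithril=8
After 6 (gather 6 mithril): fiber=1 mithril=14
After 7 (craft bellows): bellows=1 fiber=1 mithril=11
After 8 (gather 10 fiber): bellows=1 fiber=11 mithril=11
After 9 (craft bellows): bellows=2 fiber=11 mithril=8
After 10 (craft pulley): bellows=2 fiber=8 mithril=8 pulley=1
After 11 (craft bellows): bellows=3 fiber=8 mithril=5 pulley=1
After 12 (craft pulley): bellows=3 fiber=5 mithril=5 pulley=2
After 13 (craft pulley): bellows=3 fiber=2 mithril=5 pulley=3
After 14 (craft bellows): bellows=4 fiber=2 mithril=2 pulley=3
After 15 (gather 4 fiber): bellows=4 fiber=6 mithril=2 pulley=3

Answer: no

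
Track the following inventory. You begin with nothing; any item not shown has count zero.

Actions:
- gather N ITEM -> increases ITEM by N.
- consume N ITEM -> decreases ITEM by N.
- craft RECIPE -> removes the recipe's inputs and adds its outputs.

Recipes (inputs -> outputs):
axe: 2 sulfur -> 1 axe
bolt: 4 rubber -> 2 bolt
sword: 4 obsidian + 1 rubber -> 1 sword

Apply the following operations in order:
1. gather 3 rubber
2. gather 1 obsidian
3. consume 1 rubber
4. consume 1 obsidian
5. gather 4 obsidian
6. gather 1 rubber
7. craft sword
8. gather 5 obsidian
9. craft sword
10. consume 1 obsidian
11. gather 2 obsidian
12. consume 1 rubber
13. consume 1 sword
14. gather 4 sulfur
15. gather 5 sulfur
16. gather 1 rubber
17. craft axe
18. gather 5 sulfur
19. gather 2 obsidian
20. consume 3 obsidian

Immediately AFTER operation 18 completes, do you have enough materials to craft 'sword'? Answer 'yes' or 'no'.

After 1 (gather 3 rubber): rubber=3
After 2 (gather 1 obsidian): obsidian=1 rubber=3
After 3 (consume 1 rubber): obsidian=1 rubber=2
After 4 (consume 1 obsidian): rubber=2
After 5 (gather 4 obsidian): obsidian=4 rubber=2
After 6 (gather 1 rubber): obsidian=4 rubber=3
After 7 (craft sword): rubber=2 sword=1
After 8 (gather 5 obsidian): obsidian=5 rubber=2 sword=1
After 9 (craft sword): obsidian=1 rubber=1 sword=2
After 10 (consume 1 obsidian): rubber=1 sword=2
After 11 (gather 2 obsidian): obsidian=2 rubber=1 sword=2
After 12 (consume 1 rubber): obsidian=2 sword=2
After 13 (consume 1 sword): obsidian=2 sword=1
After 14 (gather 4 sulfur): obsidian=2 sulfur=4 sword=1
After 15 (gather 5 sulfur): obsidian=2 sulfur=9 sword=1
After 16 (gather 1 rubber): obsidian=2 rubber=1 sulfur=9 sword=1
After 17 (craft axe): axe=1 obsidian=2 rubber=1 sulfur=7 sword=1
After 18 (gather 5 sulfur): axe=1 obsidian=2 rubber=1 sulfur=12 sword=1

Answer: no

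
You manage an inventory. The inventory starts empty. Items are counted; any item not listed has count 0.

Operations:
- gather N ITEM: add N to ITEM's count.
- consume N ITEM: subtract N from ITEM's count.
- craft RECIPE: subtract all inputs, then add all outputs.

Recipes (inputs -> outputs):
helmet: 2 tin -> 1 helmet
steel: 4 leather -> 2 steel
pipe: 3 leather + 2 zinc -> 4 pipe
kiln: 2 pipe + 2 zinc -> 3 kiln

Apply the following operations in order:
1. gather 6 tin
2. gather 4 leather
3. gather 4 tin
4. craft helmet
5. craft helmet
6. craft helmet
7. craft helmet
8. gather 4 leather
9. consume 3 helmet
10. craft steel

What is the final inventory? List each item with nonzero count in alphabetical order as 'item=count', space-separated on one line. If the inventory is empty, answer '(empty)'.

After 1 (gather 6 tin): tin=6
After 2 (gather 4 leather): leather=4 tin=6
After 3 (gather 4 tin): leather=4 tin=10
After 4 (craft helmet): helmet=1 leather=4 tin=8
After 5 (craft helmet): helmet=2 leather=4 tin=6
After 6 (craft helmet): helmet=3 leather=4 tin=4
After 7 (craft helmet): helmet=4 leather=4 tin=2
After 8 (gather 4 leather): helmet=4 leather=8 tin=2
After 9 (consume 3 helmet): helmet=1 leather=8 tin=2
After 10 (craft steel): helmet=1 leather=4 steel=2 tin=2

Answer: helmet=1 leather=4 steel=2 tin=2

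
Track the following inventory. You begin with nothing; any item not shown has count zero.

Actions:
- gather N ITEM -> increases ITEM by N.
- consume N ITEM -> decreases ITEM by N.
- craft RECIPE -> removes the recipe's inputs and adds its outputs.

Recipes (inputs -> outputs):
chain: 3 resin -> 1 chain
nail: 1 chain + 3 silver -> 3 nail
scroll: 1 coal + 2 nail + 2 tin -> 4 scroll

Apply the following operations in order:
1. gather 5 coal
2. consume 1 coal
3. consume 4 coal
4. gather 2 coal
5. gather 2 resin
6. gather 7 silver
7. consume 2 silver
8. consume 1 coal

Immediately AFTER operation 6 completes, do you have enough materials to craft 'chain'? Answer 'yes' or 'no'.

Answer: no

Derivation:
After 1 (gather 5 coal): coal=5
After 2 (consume 1 coal): coal=4
After 3 (consume 4 coal): (empty)
After 4 (gather 2 coal): coal=2
After 5 (gather 2 resin): coal=2 resin=2
After 6 (gather 7 silver): coal=2 resin=2 silver=7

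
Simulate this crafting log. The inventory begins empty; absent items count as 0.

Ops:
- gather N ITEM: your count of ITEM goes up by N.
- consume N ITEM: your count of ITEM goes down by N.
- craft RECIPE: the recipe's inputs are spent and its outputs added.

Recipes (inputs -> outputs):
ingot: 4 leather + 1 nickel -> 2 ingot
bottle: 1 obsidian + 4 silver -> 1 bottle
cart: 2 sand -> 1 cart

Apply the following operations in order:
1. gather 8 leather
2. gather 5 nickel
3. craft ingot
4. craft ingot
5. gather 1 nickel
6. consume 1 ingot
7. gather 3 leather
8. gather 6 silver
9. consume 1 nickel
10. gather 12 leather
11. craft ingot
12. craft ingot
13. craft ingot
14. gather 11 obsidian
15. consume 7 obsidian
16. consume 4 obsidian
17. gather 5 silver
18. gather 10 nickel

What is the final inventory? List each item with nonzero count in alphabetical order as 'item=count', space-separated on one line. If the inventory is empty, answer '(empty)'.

Answer: ingot=9 leather=3 nickel=10 silver=11

Derivation:
After 1 (gather 8 leather): leather=8
After 2 (gather 5 nickel): leather=8 nickel=5
After 3 (craft ingot): ingot=2 leather=4 nickel=4
After 4 (craft ingot): ingot=4 nickel=3
After 5 (gather 1 nickel): ingot=4 nickel=4
After 6 (consume 1 ingot): ingot=3 nickel=4
After 7 (gather 3 leather): ingot=3 leather=3 nickel=4
After 8 (gather 6 silver): ingot=3 leather=3 nickel=4 silver=6
After 9 (consume 1 nickel): ingot=3 leather=3 nickel=3 silver=6
After 10 (gather 12 leather): ingot=3 leather=15 nickel=3 silver=6
After 11 (craft ingot): ingot=5 leather=11 nickel=2 silver=6
After 12 (craft ingot): ingot=7 leather=7 nickel=1 silver=6
After 13 (craft ingot): ingot=9 leather=3 silver=6
After 14 (gather 11 obsidian): ingot=9 leather=3 obsidian=11 silver=6
After 15 (consume 7 obsidian): ingot=9 leather=3 obsidian=4 silver=6
After 16 (consume 4 obsidian): ingot=9 leather=3 silver=6
After 17 (gather 5 silver): ingot=9 leather=3 silver=11
After 18 (gather 10 nickel): ingot=9 leather=3 nickel=10 silver=11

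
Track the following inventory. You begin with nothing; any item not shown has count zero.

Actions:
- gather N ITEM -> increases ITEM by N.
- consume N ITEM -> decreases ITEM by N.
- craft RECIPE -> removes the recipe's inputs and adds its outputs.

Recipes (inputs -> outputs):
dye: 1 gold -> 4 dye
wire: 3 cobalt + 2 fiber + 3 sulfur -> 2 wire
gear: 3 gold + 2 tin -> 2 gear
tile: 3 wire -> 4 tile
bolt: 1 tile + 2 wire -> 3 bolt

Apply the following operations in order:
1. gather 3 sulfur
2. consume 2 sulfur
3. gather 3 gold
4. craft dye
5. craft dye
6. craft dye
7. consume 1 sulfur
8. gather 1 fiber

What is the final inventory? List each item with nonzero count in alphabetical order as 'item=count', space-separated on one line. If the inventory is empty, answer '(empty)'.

Answer: dye=12 fiber=1

Derivation:
After 1 (gather 3 sulfur): sulfur=3
After 2 (consume 2 sulfur): sulfur=1
After 3 (gather 3 gold): gold=3 sulfur=1
After 4 (craft dye): dye=4 gold=2 sulfur=1
After 5 (craft dye): dye=8 gold=1 sulfur=1
After 6 (craft dye): dye=12 sulfur=1
After 7 (consume 1 sulfur): dye=12
After 8 (gather 1 fiber): dye=12 fiber=1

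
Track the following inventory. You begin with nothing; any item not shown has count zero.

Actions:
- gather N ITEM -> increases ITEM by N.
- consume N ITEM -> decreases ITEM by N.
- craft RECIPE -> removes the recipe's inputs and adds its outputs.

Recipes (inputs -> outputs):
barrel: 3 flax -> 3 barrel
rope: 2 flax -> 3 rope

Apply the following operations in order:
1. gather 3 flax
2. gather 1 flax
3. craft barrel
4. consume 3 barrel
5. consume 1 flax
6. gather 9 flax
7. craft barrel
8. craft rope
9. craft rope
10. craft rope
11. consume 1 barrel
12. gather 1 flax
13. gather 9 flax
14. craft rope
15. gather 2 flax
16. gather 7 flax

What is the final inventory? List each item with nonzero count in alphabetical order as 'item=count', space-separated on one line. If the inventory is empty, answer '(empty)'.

After 1 (gather 3 flax): flax=3
After 2 (gather 1 flax): flax=4
After 3 (craft barrel): barrel=3 flax=1
After 4 (consume 3 barrel): flax=1
After 5 (consume 1 flax): (empty)
After 6 (gather 9 flax): flax=9
After 7 (craft barrel): barrel=3 flax=6
After 8 (craft rope): barrel=3 flax=4 rope=3
After 9 (craft rope): barrel=3 flax=2 rope=6
After 10 (craft rope): barrel=3 rope=9
After 11 (consume 1 barrel): barrel=2 rope=9
After 12 (gather 1 flax): barrel=2 flax=1 rope=9
After 13 (gather 9 flax): barrel=2 flax=10 rope=9
After 14 (craft rope): barrel=2 flax=8 rope=12
After 15 (gather 2 flax): barrel=2 flax=10 rope=12
After 16 (gather 7 flax): barrel=2 flax=17 rope=12

Answer: barrel=2 flax=17 rope=12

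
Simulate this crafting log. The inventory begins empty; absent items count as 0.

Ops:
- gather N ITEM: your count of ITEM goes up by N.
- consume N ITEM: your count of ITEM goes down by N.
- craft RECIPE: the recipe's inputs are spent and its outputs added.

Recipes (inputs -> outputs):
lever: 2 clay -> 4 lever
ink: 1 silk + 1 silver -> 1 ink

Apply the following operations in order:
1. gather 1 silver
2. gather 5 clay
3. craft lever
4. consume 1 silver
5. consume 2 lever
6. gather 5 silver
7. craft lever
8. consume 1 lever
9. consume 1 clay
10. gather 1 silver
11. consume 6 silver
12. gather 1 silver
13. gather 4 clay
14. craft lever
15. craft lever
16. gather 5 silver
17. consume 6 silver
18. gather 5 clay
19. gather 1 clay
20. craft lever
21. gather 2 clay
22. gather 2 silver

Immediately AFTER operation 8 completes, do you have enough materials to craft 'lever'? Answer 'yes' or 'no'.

After 1 (gather 1 silver): silver=1
After 2 (gather 5 clay): clay=5 silver=1
After 3 (craft lever): clay=3 lever=4 silver=1
After 4 (consume 1 silver): clay=3 lever=4
After 5 (consume 2 lever): clay=3 lever=2
After 6 (gather 5 silver): clay=3 lever=2 silver=5
After 7 (craft lever): clay=1 lever=6 silver=5
After 8 (consume 1 lever): clay=1 lever=5 silver=5

Answer: no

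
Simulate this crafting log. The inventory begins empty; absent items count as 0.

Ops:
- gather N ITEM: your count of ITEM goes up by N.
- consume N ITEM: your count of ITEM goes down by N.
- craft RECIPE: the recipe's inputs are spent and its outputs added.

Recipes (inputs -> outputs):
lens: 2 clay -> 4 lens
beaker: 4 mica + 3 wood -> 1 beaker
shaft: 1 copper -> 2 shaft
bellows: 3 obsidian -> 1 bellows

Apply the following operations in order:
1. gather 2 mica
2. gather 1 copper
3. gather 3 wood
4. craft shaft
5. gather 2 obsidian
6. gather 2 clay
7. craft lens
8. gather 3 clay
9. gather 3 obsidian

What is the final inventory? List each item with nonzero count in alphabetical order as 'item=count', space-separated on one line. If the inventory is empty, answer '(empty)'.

After 1 (gather 2 mica): mica=2
After 2 (gather 1 copper): copper=1 mica=2
After 3 (gather 3 wood): copper=1 mica=2 wood=3
After 4 (craft shaft): mica=2 shaft=2 wood=3
After 5 (gather 2 obsidian): mica=2 obsidian=2 shaft=2 wood=3
After 6 (gather 2 clay): clay=2 mica=2 obsidian=2 shaft=2 wood=3
After 7 (craft lens): lens=4 mica=2 obsidian=2 shaft=2 wood=3
After 8 (gather 3 clay): clay=3 lens=4 mica=2 obsidian=2 shaft=2 wood=3
After 9 (gather 3 obsidian): clay=3 lens=4 mica=2 obsidian=5 shaft=2 wood=3

Answer: clay=3 lens=4 mica=2 obsidian=5 shaft=2 wood=3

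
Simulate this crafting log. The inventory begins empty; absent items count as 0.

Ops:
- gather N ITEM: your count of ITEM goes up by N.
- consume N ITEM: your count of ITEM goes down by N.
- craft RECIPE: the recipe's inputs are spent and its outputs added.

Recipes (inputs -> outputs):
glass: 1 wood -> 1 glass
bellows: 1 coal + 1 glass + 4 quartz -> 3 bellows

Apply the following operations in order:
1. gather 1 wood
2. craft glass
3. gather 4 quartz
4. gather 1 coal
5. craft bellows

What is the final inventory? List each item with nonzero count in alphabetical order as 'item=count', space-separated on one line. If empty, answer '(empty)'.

Answer: bellows=3

Derivation:
After 1 (gather 1 wood): wood=1
After 2 (craft glass): glass=1
After 3 (gather 4 quartz): glass=1 quartz=4
After 4 (gather 1 coal): coal=1 glass=1 quartz=4
After 5 (craft bellows): bellows=3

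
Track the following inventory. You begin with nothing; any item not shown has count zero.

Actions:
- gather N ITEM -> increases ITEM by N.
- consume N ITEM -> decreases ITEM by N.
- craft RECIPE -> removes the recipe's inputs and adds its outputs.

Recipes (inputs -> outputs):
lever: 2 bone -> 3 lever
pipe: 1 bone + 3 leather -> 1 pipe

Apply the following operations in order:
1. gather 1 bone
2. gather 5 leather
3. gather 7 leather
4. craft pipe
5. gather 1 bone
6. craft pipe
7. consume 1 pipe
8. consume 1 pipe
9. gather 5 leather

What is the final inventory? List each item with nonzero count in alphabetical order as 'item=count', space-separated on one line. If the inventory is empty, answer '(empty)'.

After 1 (gather 1 bone): bone=1
After 2 (gather 5 leather): bone=1 leather=5
After 3 (gather 7 leather): bone=1 leather=12
After 4 (craft pipe): leather=9 pipe=1
After 5 (gather 1 bone): bone=1 leather=9 pipe=1
After 6 (craft pipe): leather=6 pipe=2
After 7 (consume 1 pipe): leather=6 pipe=1
After 8 (consume 1 pipe): leather=6
After 9 (gather 5 leather): leather=11

Answer: leather=11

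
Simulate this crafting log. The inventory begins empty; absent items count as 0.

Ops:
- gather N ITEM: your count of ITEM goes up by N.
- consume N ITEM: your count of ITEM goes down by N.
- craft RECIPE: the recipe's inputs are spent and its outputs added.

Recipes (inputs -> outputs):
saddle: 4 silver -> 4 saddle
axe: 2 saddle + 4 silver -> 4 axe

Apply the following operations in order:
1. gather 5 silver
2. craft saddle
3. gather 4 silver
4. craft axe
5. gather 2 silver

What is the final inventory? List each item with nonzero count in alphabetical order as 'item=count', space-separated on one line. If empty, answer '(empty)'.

After 1 (gather 5 silver): silver=5
After 2 (craft saddle): saddle=4 silver=1
After 3 (gather 4 silver): saddle=4 silver=5
After 4 (craft axe): axe=4 saddle=2 silver=1
After 5 (gather 2 silver): axe=4 saddle=2 silver=3

Answer: axe=4 saddle=2 silver=3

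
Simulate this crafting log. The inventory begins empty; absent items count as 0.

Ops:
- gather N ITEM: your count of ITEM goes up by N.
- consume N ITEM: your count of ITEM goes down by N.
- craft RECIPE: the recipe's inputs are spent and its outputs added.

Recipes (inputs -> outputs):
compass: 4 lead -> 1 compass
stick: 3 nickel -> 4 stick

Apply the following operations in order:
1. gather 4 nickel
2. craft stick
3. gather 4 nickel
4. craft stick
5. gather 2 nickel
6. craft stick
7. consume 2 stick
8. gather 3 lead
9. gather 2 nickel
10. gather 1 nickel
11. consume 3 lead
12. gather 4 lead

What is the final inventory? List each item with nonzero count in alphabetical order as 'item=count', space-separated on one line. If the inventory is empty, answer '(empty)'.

Answer: lead=4 nickel=4 stick=10

Derivation:
After 1 (gather 4 nickel): nickel=4
After 2 (craft stick): nickel=1 stick=4
After 3 (gather 4 nickel): nickel=5 stick=4
After 4 (craft stick): nickel=2 stick=8
After 5 (gather 2 nickel): nickel=4 stick=8
After 6 (craft stick): nickel=1 stick=12
After 7 (consume 2 stick): nickel=1 stick=10
After 8 (gather 3 lead): lead=3 nickel=1 stick=10
After 9 (gather 2 nickel): lead=3 nickel=3 stick=10
After 10 (gather 1 nickel): lead=3 nickel=4 stick=10
After 11 (consume 3 lead): nickel=4 stick=10
After 12 (gather 4 lead): lead=4 nickel=4 stick=10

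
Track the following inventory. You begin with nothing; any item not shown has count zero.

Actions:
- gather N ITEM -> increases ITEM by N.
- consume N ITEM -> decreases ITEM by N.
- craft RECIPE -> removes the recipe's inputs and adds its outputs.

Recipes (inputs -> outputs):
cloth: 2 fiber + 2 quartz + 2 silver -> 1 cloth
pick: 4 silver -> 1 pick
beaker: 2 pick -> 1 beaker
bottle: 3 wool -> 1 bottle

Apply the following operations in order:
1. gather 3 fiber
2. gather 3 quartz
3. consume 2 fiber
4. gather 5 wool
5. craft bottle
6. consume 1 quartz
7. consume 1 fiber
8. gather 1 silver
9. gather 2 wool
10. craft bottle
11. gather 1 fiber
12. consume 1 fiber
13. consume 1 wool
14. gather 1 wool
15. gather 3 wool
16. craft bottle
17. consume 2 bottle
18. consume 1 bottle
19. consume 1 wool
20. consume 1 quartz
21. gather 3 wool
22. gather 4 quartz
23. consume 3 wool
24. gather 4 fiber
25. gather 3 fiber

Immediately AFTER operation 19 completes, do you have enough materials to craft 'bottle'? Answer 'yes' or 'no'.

Answer: no

Derivation:
After 1 (gather 3 fiber): fiber=3
After 2 (gather 3 quartz): fiber=3 quartz=3
After 3 (consume 2 fiber): fiber=1 quartz=3
After 4 (gather 5 wool): fiber=1 quartz=3 wool=5
After 5 (craft bottle): bottle=1 fiber=1 quartz=3 wool=2
After 6 (consume 1 quartz): bottle=1 fiber=1 quartz=2 wool=2
After 7 (consume 1 fiber): bottle=1 quartz=2 wool=2
After 8 (gather 1 silver): bottle=1 quartz=2 silver=1 wool=2
After 9 (gather 2 wool): bottle=1 quartz=2 silver=1 wool=4
After 10 (craft bottle): bottle=2 quartz=2 silver=1 wool=1
After 11 (gather 1 fiber): bottle=2 fiber=1 quartz=2 silver=1 wool=1
After 12 (consume 1 fiber): bottle=2 quartz=2 silver=1 wool=1
After 13 (consume 1 wool): bottle=2 quartz=2 silver=1
After 14 (gather 1 wool): bottle=2 quartz=2 silver=1 wool=1
After 15 (gather 3 wool): bottle=2 quartz=2 silver=1 wool=4
After 16 (craft bottle): bottle=3 quartz=2 silver=1 wool=1
After 17 (consume 2 bottle): bottle=1 quartz=2 silver=1 wool=1
After 18 (consume 1 bottle): quartz=2 silver=1 wool=1
After 19 (consume 1 wool): quartz=2 silver=1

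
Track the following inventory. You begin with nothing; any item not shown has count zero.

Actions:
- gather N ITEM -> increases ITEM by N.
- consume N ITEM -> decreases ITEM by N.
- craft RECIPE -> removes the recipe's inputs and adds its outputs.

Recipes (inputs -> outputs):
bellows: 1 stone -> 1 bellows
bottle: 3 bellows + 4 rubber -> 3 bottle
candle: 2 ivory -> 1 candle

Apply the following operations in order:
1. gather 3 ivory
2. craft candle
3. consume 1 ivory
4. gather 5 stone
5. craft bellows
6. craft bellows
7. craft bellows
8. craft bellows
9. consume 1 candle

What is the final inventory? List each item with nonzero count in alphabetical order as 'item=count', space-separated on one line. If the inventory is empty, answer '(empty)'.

After 1 (gather 3 ivory): ivory=3
After 2 (craft candle): candle=1 ivory=1
After 3 (consume 1 ivory): candle=1
After 4 (gather 5 stone): candle=1 stone=5
After 5 (craft bellows): bellows=1 candle=1 stone=4
After 6 (craft bellows): bellows=2 candle=1 stone=3
After 7 (craft bellows): bellows=3 candle=1 stone=2
After 8 (craft bellows): bellows=4 candle=1 stone=1
After 9 (consume 1 candle): bellows=4 stone=1

Answer: bellows=4 stone=1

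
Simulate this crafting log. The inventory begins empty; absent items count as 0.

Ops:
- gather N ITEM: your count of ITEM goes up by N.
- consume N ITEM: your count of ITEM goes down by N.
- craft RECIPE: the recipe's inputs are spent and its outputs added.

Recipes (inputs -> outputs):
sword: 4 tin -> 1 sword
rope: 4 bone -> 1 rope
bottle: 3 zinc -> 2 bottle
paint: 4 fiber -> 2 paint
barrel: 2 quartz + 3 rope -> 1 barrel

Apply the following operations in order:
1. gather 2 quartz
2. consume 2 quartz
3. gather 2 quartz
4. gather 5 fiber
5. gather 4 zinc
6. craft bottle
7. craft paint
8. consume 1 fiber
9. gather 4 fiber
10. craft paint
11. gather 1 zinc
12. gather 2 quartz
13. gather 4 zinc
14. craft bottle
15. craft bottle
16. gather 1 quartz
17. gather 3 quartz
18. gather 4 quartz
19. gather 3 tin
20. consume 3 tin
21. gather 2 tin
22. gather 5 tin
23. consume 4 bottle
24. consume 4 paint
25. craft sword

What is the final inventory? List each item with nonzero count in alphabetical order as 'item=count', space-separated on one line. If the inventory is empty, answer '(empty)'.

Answer: bottle=2 quartz=12 sword=1 tin=3

Derivation:
After 1 (gather 2 quartz): quartz=2
After 2 (consume 2 quartz): (empty)
After 3 (gather 2 quartz): quartz=2
After 4 (gather 5 fiber): fiber=5 quartz=2
After 5 (gather 4 zinc): fiber=5 quartz=2 zinc=4
After 6 (craft bottle): bottle=2 fiber=5 quartz=2 zinc=1
After 7 (craft paint): bottle=2 fiber=1 paint=2 quartz=2 zinc=1
After 8 (consume 1 fiber): bottle=2 paint=2 quartz=2 zinc=1
After 9 (gather 4 fiber): bottle=2 fiber=4 paint=2 quartz=2 zinc=1
After 10 (craft paint): bottle=2 paint=4 quartz=2 zinc=1
After 11 (gather 1 zinc): bottle=2 paint=4 quartz=2 zinc=2
After 12 (gather 2 quartz): bottle=2 paint=4 quartz=4 zinc=2
After 13 (gather 4 zinc): bottle=2 paint=4 quartz=4 zinc=6
After 14 (craft bottle): bottle=4 paint=4 quartz=4 zinc=3
After 15 (craft bottle): bottle=6 paint=4 quartz=4
After 16 (gather 1 quartz): bottle=6 paint=4 quartz=5
After 17 (gather 3 quartz): bottle=6 paint=4 quartz=8
After 18 (gather 4 quartz): bottle=6 paint=4 quartz=12
After 19 (gather 3 tin): bottle=6 paint=4 quartz=12 tin=3
After 20 (consume 3 tin): bottle=6 paint=4 quartz=12
After 21 (gather 2 tin): bottle=6 paint=4 quartz=12 tin=2
After 22 (gather 5 tin): bottle=6 paint=4 quartz=12 tin=7
After 23 (consume 4 bottle): bottle=2 paint=4 quartz=12 tin=7
After 24 (consume 4 paint): bottle=2 quartz=12 tin=7
After 25 (craft sword): bottle=2 quartz=12 sword=1 tin=3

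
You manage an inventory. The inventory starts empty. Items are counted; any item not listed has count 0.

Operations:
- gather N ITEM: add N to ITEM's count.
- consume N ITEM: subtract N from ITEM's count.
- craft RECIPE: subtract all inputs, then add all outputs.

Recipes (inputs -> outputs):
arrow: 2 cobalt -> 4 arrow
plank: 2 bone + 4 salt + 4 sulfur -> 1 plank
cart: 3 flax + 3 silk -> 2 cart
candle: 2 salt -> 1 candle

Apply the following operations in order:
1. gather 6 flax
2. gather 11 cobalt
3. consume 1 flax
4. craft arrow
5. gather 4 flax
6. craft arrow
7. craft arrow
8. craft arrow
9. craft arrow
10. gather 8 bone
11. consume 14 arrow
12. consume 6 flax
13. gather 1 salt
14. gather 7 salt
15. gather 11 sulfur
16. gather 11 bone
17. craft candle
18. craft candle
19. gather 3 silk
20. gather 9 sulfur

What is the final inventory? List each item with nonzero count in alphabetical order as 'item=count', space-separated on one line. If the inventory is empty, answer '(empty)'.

After 1 (gather 6 flax): flax=6
After 2 (gather 11 cobalt): cobalt=11 flax=6
After 3 (consume 1 flax): cobalt=11 flax=5
After 4 (craft arrow): arrow=4 cobalt=9 flax=5
After 5 (gather 4 flax): arrow=4 cobalt=9 flax=9
After 6 (craft arrow): arrow=8 cobalt=7 flax=9
After 7 (craft arrow): arrow=12 cobalt=5 flax=9
After 8 (craft arrow): arrow=16 cobalt=3 flax=9
After 9 (craft arrow): arrow=20 cobalt=1 flax=9
After 10 (gather 8 bone): arrow=20 bone=8 cobalt=1 flax=9
After 11 (consume 14 arrow): arrow=6 bone=8 cobalt=1 flax=9
After 12 (consume 6 flax): arrow=6 bone=8 cobalt=1 flax=3
After 13 (gather 1 salt): arrow=6 bone=8 cobalt=1 flax=3 salt=1
After 14 (gather 7 salt): arrow=6 bone=8 cobalt=1 flax=3 salt=8
After 15 (gather 11 sulfur): arrow=6 bone=8 cobalt=1 flax=3 salt=8 sulfur=11
After 16 (gather 11 bone): arrow=6 bone=19 cobalt=1 flax=3 salt=8 sulfur=11
After 17 (craft candle): arrow=6 bone=19 candle=1 cobalt=1 flax=3 salt=6 sulfur=11
After 18 (craft candle): arrow=6 bone=19 candle=2 cobalt=1 flax=3 salt=4 sulfur=11
After 19 (gather 3 silk): arrow=6 bone=19 candle=2 cobalt=1 flax=3 salt=4 silk=3 sulfur=11
After 20 (gather 9 sulfur): arrow=6 bone=19 candle=2 cobalt=1 flax=3 salt=4 silk=3 sulfur=20

Answer: arrow=6 bone=19 candle=2 cobalt=1 flax=3 salt=4 silk=3 sulfur=20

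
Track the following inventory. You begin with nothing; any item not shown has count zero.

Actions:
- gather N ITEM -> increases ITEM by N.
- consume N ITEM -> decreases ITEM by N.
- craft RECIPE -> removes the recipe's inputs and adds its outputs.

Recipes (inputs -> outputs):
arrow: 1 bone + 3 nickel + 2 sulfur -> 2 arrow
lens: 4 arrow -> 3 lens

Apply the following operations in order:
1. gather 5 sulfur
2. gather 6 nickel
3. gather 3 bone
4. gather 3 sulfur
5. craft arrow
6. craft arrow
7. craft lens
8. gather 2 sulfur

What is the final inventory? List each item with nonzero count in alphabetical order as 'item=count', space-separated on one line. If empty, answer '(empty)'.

Answer: bone=1 lens=3 sulfur=6

Derivation:
After 1 (gather 5 sulfur): sulfur=5
After 2 (gather 6 nickel): nickel=6 sulfur=5
After 3 (gather 3 bone): bone=3 nickel=6 sulfur=5
After 4 (gather 3 sulfur): bone=3 nickel=6 sulfur=8
After 5 (craft arrow): arrow=2 bone=2 nickel=3 sulfur=6
After 6 (craft arrow): arrow=4 bone=1 sulfur=4
After 7 (craft lens): bone=1 lens=3 sulfur=4
After 8 (gather 2 sulfur): bone=1 lens=3 sulfur=6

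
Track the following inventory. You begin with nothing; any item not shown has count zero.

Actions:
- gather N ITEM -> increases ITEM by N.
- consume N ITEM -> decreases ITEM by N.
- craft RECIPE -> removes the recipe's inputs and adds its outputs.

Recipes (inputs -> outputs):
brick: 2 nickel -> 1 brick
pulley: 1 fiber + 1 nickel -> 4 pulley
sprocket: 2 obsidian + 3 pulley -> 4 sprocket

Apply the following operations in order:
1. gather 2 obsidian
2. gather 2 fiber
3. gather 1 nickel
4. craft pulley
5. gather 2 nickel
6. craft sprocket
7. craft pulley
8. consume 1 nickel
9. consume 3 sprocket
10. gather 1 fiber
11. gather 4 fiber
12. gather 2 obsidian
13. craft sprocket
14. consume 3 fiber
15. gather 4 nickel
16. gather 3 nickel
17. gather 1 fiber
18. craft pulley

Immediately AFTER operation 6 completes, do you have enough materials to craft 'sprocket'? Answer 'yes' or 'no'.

After 1 (gather 2 obsidian): obsidian=2
After 2 (gather 2 fiber): fiber=2 obsidian=2
After 3 (gather 1 nickel): fiber=2 nickel=1 obsidian=2
After 4 (craft pulley): fiber=1 obsidian=2 pulley=4
After 5 (gather 2 nickel): fiber=1 nickel=2 obsidian=2 pulley=4
After 6 (craft sprocket): fiber=1 nickel=2 pulley=1 sprocket=4

Answer: no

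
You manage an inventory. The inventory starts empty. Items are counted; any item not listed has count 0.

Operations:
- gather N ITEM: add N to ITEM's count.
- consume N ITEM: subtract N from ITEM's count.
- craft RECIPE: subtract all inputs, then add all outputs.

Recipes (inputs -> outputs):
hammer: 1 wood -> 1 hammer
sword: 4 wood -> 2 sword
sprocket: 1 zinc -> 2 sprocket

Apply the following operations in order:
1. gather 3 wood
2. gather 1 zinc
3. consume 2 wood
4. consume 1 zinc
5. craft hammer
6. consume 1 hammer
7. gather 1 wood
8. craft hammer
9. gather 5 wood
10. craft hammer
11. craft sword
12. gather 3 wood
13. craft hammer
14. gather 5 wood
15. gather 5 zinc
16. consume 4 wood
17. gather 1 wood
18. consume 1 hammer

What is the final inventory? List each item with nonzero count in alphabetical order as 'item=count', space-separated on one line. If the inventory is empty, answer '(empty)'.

Answer: hammer=2 sword=2 wood=4 zinc=5

Derivation:
After 1 (gather 3 wood): wood=3
After 2 (gather 1 zinc): wood=3 zinc=1
After 3 (consume 2 wood): wood=1 zinc=1
After 4 (consume 1 zinc): wood=1
After 5 (craft hammer): hammer=1
After 6 (consume 1 hammer): (empty)
After 7 (gather 1 wood): wood=1
After 8 (craft hammer): hammer=1
After 9 (gather 5 wood): hammer=1 wood=5
After 10 (craft hammer): hammer=2 wood=4
After 11 (craft sword): hammer=2 sword=2
After 12 (gather 3 wood): hammer=2 sword=2 wood=3
After 13 (craft hammer): hammer=3 sword=2 wood=2
After 14 (gather 5 wood): hammer=3 sword=2 wood=7
After 15 (gather 5 zinc): hammer=3 sword=2 wood=7 zinc=5
After 16 (consume 4 wood): hammer=3 sword=2 wood=3 zinc=5
After 17 (gather 1 wood): hammer=3 sword=2 wood=4 zinc=5
After 18 (consume 1 hammer): hammer=2 sword=2 wood=4 zinc=5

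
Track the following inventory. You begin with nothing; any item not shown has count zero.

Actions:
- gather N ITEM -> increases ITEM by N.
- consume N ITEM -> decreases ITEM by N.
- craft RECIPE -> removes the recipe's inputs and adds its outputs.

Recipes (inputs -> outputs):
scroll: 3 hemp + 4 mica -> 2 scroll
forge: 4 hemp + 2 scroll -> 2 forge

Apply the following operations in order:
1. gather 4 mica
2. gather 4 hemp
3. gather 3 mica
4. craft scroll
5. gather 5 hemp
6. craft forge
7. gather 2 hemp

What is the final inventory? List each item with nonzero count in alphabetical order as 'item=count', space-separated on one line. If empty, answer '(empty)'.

Answer: forge=2 hemp=4 mica=3

Derivation:
After 1 (gather 4 mica): mica=4
After 2 (gather 4 hemp): hemp=4 mica=4
After 3 (gather 3 mica): hemp=4 mica=7
After 4 (craft scroll): hemp=1 mica=3 scroll=2
After 5 (gather 5 hemp): hemp=6 mica=3 scroll=2
After 6 (craft forge): forge=2 hemp=2 mica=3
After 7 (gather 2 hemp): forge=2 hemp=4 mica=3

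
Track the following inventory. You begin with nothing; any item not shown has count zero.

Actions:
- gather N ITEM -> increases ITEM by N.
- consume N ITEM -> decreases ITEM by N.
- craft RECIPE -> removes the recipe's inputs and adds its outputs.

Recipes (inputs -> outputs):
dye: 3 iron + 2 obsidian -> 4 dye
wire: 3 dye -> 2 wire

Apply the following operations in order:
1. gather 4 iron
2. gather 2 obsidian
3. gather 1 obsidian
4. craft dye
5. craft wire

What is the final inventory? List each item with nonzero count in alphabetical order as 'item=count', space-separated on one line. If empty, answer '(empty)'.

Answer: dye=1 iron=1 obsidian=1 wire=2

Derivation:
After 1 (gather 4 iron): iron=4
After 2 (gather 2 obsidian): iron=4 obsidian=2
After 3 (gather 1 obsidian): iron=4 obsidian=3
After 4 (craft dye): dye=4 iron=1 obsidian=1
After 5 (craft wire): dye=1 iron=1 obsidian=1 wire=2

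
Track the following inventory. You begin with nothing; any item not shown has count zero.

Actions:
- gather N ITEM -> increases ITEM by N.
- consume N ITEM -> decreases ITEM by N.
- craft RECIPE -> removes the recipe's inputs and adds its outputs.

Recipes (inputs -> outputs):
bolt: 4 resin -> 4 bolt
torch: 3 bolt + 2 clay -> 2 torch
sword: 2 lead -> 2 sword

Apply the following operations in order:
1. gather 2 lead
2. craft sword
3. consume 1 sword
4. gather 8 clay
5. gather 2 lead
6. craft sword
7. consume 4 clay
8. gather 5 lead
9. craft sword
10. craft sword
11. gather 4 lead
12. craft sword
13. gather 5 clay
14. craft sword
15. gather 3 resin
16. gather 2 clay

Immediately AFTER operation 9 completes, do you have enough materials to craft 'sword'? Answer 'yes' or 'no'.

After 1 (gather 2 lead): lead=2
After 2 (craft sword): sword=2
After 3 (consume 1 sword): sword=1
After 4 (gather 8 clay): clay=8 sword=1
After 5 (gather 2 lead): clay=8 lead=2 sword=1
After 6 (craft sword): clay=8 sword=3
After 7 (consume 4 clay): clay=4 sword=3
After 8 (gather 5 lead): clay=4 lead=5 sword=3
After 9 (craft sword): clay=4 lead=3 sword=5

Answer: yes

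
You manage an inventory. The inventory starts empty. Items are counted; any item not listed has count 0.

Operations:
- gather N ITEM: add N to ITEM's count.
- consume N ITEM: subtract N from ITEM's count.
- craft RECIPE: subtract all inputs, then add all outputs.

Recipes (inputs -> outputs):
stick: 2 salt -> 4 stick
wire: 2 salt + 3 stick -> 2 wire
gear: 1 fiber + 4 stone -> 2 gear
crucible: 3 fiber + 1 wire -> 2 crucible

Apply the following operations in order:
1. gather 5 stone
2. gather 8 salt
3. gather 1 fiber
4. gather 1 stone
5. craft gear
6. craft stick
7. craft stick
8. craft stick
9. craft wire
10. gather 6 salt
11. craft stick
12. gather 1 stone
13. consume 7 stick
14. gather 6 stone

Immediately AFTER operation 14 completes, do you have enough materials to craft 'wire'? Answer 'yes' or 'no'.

After 1 (gather 5 stone): stone=5
After 2 (gather 8 salt): salt=8 stone=5
After 3 (gather 1 fiber): fiber=1 salt=8 stone=5
After 4 (gather 1 stone): fiber=1 salt=8 stone=6
After 5 (craft gear): gear=2 salt=8 stone=2
After 6 (craft stick): gear=2 salt=6 stick=4 stone=2
After 7 (craft stick): gear=2 salt=4 stick=8 stone=2
After 8 (craft stick): gear=2 salt=2 stick=12 stone=2
After 9 (craft wire): gear=2 stick=9 stone=2 wire=2
After 10 (gather 6 salt): gear=2 salt=6 stick=9 stone=2 wire=2
After 11 (craft stick): gear=2 salt=4 stick=13 stone=2 wire=2
After 12 (gather 1 stone): gear=2 salt=4 stick=13 stone=3 wire=2
After 13 (consume 7 stick): gear=2 salt=4 stick=6 stone=3 wire=2
After 14 (gather 6 stone): gear=2 salt=4 stick=6 stone=9 wire=2

Answer: yes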